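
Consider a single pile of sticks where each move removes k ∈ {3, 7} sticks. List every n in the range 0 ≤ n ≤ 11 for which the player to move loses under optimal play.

Compute g(0), g(1), … for moves {3, 7}:
k:     0  1  2  3  4  5  6  7  8  9 10 11
g(k):  0  0  0  1  1  1  0  2  2  1  0  0
The P-positions (g = 0) in 0..11 are 0, 1, 2, 6, 10, 11.

0, 1, 2, 6, 10, 11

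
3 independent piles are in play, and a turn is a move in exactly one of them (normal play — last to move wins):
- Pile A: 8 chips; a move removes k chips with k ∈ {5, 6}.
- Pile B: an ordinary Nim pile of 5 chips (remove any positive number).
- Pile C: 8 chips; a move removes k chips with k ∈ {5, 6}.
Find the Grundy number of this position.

Build the Grundy sequence for pile A with g(k) = mex{g(k−s) : s ∈ {5, 6}, s ≤ k}:
g(0) = mex{} = 0
g(1) = mex{} = 0
g(2) = mex{} = 0
g(3) = mex{} = 0
g(4) = mex{} = 0
g(5) = mex{0} = 1
g(6) = mex{0} = 1
g(7) = mex{0} = 1
g(8) = mex{0} = 1
So g(8) = 1.
Pile B is a plain Nim pile of size 5, so its Grundy value is 5.
Build the Grundy sequence for pile C with g(k) = mex{g(k−s) : s ∈ {5, 6}, s ≤ k}:
g(0) = mex{} = 0
g(1) = mex{} = 0
g(2) = mex{} = 0
g(3) = mex{} = 0
g(4) = mex{} = 0
g(5) = mex{0} = 1
g(6) = mex{0} = 1
g(7) = mex{0} = 1
g(8) = mex{0} = 1
So g(8) = 1.
By the Sprague-Grundy theorem, the Grundy value of a sum of independent games is the XOR of the component values.
Combined value = 1 ⊕ 5 ⊕ 1 = 5.

5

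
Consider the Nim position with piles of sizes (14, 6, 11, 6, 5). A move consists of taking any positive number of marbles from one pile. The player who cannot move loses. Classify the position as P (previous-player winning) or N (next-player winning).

P-position

Compute the nim-sum pairwise:
14 XOR 6 = 8
8 XOR 11 = 3
3 XOR 6 = 5
5 XOR 5 = 0
The nim-sum is 0, so this is a P-position: the player to move is in a losing position under optimal play.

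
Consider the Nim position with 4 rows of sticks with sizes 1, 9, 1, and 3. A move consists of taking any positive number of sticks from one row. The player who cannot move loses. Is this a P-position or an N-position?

Compute the nim-sum pairwise:
1 ^ 9 = 8
8 ^ 1 = 9
9 ^ 3 = 10
The nim-sum is 10 ≠ 0, so this is an N-position: the player to move can win.

N-position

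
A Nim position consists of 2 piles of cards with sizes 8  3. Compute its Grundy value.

11

Bitwise XOR of the heap sizes:
  1000  (8)
  0011  (3)
  ----
  1011  (11)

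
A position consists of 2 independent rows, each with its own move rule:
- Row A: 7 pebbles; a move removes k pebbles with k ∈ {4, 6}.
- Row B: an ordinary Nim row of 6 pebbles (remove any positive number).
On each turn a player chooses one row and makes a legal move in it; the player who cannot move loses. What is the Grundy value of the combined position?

For row A, compute g(0), g(1), … with moves {4, 6}:
g(0) = mex{} = 0
g(1) = mex{} = 0
g(2) = mex{} = 0
g(3) = mex{} = 0
g(4) = mex{0} = 1
g(5) = mex{0} = 1
g(6) = mex{0} = 1
g(7) = mex{0} = 1
So g(7) = 1.
Row B is a plain Nim row of size 6, so its Grundy value is 6.
By the Sprague-Grundy theorem, the Grundy value of a sum of independent games is the XOR of the component values.
Combined value = 1 ⊕ 6 = 7.

7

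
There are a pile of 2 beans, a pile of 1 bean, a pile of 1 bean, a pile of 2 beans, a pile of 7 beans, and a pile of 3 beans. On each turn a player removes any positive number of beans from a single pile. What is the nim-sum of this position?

4

Nim-sum: 2 ^ 1 ^ 1 ^ 2 ^ 7 ^ 3 = 4.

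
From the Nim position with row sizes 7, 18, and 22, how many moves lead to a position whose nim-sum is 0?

3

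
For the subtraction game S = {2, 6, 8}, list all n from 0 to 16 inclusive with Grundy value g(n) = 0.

0, 1, 4, 5, 14, 15

Build the Grundy sequence with g(k) = mex{g(k−s) : s ∈ {2, 6, 8}, s ≤ k}:
k:     0  1  2  3  4  5  6  7  8  9 10 11 12 13 14 15 16
g(k):  0  0  1  1  0  0  1  1  2  2  3  3  2  2  0  0  1
The P-positions (g = 0) in 0..16 are 0, 1, 4, 5, 14, 15.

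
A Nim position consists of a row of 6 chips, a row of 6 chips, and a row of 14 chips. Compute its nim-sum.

14

Nim-sum: 6 ^ 6 ^ 14 = 14.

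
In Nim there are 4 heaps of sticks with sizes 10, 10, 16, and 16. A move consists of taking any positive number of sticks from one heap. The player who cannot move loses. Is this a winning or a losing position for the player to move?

Losing position

Compute the nim-sum pairwise:
10 ⊕ 10 = 0
0 ⊕ 16 = 16
16 ⊕ 16 = 0
The nim-sum is 0, so this is a P-position: the player to move is in a losing position under optimal play.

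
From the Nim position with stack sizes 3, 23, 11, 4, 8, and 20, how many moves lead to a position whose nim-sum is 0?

3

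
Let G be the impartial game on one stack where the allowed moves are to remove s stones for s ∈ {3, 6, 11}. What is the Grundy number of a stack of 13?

Build the Grundy sequence with g(k) = mex{g(k−s) : s ∈ {3, 6, 11}, s ≤ k}:
g(0) = mex{} = 0
g(1) = mex{} = 0
g(2) = mex{} = 0
g(3) = mex{0} = 1
g(4) = mex{0} = 1
g(5) = mex{0} = 1
g(6) = mex{0,1} = 2
g(7) = mex{0,1} = 2
g(8) = mex{0,1} = 2
g(9) = mex{1,2} = 0
g(10) = mex{1,2} = 0
g(11) = mex{0,1,2} = 3
g(12) = mex{0,2} = 1
g(13) = mex{0,2} = 1
So g(13) = 1.

1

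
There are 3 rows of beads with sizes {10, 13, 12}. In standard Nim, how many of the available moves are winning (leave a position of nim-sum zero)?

3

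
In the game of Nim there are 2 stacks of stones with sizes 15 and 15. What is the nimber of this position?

0

Nim-sum: 15 XOR 15 = 0.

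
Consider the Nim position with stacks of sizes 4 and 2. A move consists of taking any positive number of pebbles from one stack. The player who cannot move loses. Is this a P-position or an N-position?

N-position

Nim-sum: 4 XOR 2 = 6.
The nim-sum is 6 ≠ 0, so this is an N-position: the player to move can win.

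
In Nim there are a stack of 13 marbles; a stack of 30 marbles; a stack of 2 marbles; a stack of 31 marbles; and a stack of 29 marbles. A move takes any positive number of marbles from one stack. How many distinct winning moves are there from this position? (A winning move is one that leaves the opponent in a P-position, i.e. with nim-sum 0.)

Compute the nim-sum pairwise:
13 XOR 30 = 19
19 XOR 2 = 17
17 XOR 31 = 14
14 XOR 29 = 19
The overall nim-sum is X = 19. A stack of size p has a winning move iff p XOR X < p (reduce it to p XOR X).
  13: 13 XOR 19 = 30 ≥ 13 — no move.
  30: 30 XOR 19 = 13 < 30 — winning move (to 13).
  2: 2 XOR 19 = 17 ≥ 2 — no move.
  31: 31 XOR 19 = 12 < 31 — winning move (to 12).
  29: 29 XOR 19 = 14 < 29 — winning move (to 14).
That gives 3 winning moves.

3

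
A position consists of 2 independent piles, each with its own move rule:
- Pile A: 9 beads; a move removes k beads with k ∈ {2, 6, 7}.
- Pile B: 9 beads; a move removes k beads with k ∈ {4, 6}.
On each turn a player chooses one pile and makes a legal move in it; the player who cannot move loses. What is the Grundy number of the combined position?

Grundy values for pile A (subtraction set {2, 6, 7}):
k:     0  1  2  3  4  5  6  7  8  9
g(k):  0  0  1  1  0  0  1  1  2  0
So g(9) = 0.
For pile B, compute g(0), g(1), … with moves {4, 6}:
k:     0  1  2  3  4  5  6  7  8  9
g(k):  0  0  0  0  1  1  1  1  2  2
So g(9) = 2.
By the Sprague-Grundy theorem, the Grundy value of a sum of independent games is the XOR of the component values.
Combined value = 0 XOR 2 = 2.

2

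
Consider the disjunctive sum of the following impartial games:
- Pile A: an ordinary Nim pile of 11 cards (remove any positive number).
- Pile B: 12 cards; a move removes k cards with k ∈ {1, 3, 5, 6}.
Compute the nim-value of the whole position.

10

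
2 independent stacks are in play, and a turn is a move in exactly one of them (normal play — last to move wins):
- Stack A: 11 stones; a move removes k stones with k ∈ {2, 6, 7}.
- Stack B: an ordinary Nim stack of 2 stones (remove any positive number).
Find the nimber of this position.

3

Build the Grundy sequence for stack A with g(k) = mex{g(k−s) : s ∈ {2, 6, 7}, s ≤ k}:
k:     0  1  2  3  4  5  6  7  8  9 10 11
g(k):  0  0  1  1  0  0  1  1  2  0  3  1
So g(11) = 1.
Stack B is a plain Nim stack of size 2, so its Grundy value is 2.
The value of a disjunctive sum is the nim-sum of the parts.
Combined value = 1 XOR 2 = 3.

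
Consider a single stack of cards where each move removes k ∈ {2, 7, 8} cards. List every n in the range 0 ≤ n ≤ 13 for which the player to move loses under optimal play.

0, 1, 4, 5, 10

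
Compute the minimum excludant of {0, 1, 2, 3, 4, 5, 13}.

6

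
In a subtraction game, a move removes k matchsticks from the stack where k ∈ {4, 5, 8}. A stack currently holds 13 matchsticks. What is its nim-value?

Compute g(0), g(1), … for moves {4, 5, 8}:
g(0) = mex{} = 0
g(1) = mex{} = 0
g(2) = mex{} = 0
g(3) = mex{} = 0
g(4) = mex{0} = 1
g(5) = mex{0} = 1
g(6) = mex{0} = 1
g(7) = mex{0} = 1
g(8) = mex{0,1} = 2
g(9) = mex{0,1} = 2
g(10) = mex{0,1} = 2
g(11) = mex{0,1} = 2
g(12) = mex{1,2} = 0
g(13) = mex{1,2} = 0
So g(13) = 0.

0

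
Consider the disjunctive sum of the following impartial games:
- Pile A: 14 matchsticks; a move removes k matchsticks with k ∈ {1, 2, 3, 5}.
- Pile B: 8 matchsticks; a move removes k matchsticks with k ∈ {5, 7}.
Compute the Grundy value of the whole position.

Build the Grundy sequence for pile A with g(k) = mex{g(k−s) : s ∈ {1, 2, 3, 5}, s ≤ k}:
g(0) = mex{} = 0
g(1) = mex{0} = 1
g(2) = mex{0,1} = 2
g(3) = mex{0,1,2} = 3
g(4) = mex{1,2,3} = 0
g(5) = mex{0,2,3} = 1
g(6) = mex{0,1,3} = 2
g(7) = mex{0,1,2} = 3
g(8) = mex{1,2,3} = 0
g(9) = mex{0,2,3} = 1
g(10) = mex{0,1,3} = 2
g(11) = mex{0,1,2} = 3
g(12) = mex{1,2,3} = 0
g(13) = mex{0,2,3} = 1
g(14) = mex{0,1,3} = 2
So g(14) = 2.
Build the Grundy sequence for pile B with g(k) = mex{g(k−s) : s ∈ {5, 7}, s ≤ k}:
k:     0  1  2  3  4  5  6  7  8
g(k):  0  0  0  0  0  1  1  1  1
So g(8) = 1.
The value of a disjunctive sum is the nim-sum of the parts.
Combined value = 2 ⊕ 1 = 3.

3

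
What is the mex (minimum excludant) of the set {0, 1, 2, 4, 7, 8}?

The values 0, 1, 2 are all present; 3 is the first non-negative integer missing from the set.

3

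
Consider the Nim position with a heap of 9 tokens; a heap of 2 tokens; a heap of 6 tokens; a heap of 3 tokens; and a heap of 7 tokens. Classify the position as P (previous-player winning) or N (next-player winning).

Compute the nim-sum pairwise:
9 XOR 2 = 11
11 XOR 6 = 13
13 XOR 3 = 14
14 XOR 7 = 9
The nim-sum is 9 ≠ 0, so this is an N-position: the player to move can win.

N-position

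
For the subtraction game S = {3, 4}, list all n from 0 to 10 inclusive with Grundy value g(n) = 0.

Compute g(0), g(1), … for moves {3, 4}:
k:     0  1  2  3  4  5  6  7  8  9 10
g(k):  0  0  0  1  1  1  2  0  0  0  1
The P-positions (g = 0) in 0..10 are 0, 1, 2, 7, 8, 9.

0, 1, 2, 7, 8, 9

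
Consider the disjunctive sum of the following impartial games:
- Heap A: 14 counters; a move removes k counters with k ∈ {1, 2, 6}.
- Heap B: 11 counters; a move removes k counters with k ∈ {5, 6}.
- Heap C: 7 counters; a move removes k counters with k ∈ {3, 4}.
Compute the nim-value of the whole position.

0

For heap A, compute g(0), g(1), … with moves {1, 2, 6}:
g(0) = mex{} = 0
g(1) = mex{0} = 1
g(2) = mex{0,1} = 2
g(3) = mex{1,2} = 0
g(4) = mex{0,2} = 1
g(5) = mex{0,1} = 2
g(6) = mex{0,1,2} = 3
g(7) = mex{1,2,3} = 0
g(8) = mex{0,2,3} = 1
g(9) = mex{0,1} = 2
g(10) = mex{1,2} = 0
g(11) = mex{0,2} = 1
g(12) = mex{0,1,3} = 2
g(13) = mex{0,1,2} = 3
g(14) = mex{1,2,3} = 0
So g(14) = 0.
Grundy values for heap B (subtraction set {5, 6}):
k:     0  1  2  3  4  5  6  7  8  9 10 11
g(k):  0  0  0  0  0  1  1  1  1  1  2  0
So g(11) = 0.
Grundy values for heap C (subtraction set {3, 4}):
g(0) = mex{} = 0
g(1) = mex{} = 0
g(2) = mex{} = 0
g(3) = mex{0} = 1
g(4) = mex{0} = 1
g(5) = mex{0} = 1
g(6) = mex{0,1} = 2
g(7) = mex{1} = 0
So g(7) = 0.
By the Sprague-Grundy theorem, the Grundy value of a sum of independent games is the XOR of the component values.
Combined value = 0 XOR 0 XOR 0 = 0.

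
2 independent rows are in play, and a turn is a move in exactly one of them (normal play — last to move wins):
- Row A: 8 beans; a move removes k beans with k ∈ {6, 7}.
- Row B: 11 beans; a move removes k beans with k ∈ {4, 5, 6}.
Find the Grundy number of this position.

Build the Grundy sequence for row A with g(k) = mex{g(k−s) : s ∈ {6, 7}, s ≤ k}:
k:     0  1  2  3  4  5  6  7  8
g(k):  0  0  0  0  0  0  1  1  1
So g(8) = 1.
For row B, compute g(0), g(1), … with moves {4, 5, 6}:
k:     0  1  2  3  4  5  6  7  8  9 10 11
g(k):  0  0  0  0  1  1  1  1  2  2  0  0
So g(11) = 0.
The value of a disjunctive sum is the nim-sum of the parts.
Combined value = 1 ⊕ 0 = 1.

1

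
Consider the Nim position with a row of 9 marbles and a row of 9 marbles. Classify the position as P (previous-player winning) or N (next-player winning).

P-position

Nim-sum: 9 ⊕ 9 = 0.
The nim-sum is 0, so this is a P-position: the player to move is in a losing position under optimal play.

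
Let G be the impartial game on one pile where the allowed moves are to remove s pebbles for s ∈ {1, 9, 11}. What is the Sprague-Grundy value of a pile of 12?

0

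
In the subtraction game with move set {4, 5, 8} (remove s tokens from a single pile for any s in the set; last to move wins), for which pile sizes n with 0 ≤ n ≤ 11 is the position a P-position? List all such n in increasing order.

Grundy values for subtraction set {4, 5, 8}:
k:     0  1  2  3  4  5  6  7  8  9 10 11
g(k):  0  0  0  0  1  1  1  1  2  2  2  2
The P-positions (g = 0) in 0..11 are 0, 1, 2, 3.

0, 1, 2, 3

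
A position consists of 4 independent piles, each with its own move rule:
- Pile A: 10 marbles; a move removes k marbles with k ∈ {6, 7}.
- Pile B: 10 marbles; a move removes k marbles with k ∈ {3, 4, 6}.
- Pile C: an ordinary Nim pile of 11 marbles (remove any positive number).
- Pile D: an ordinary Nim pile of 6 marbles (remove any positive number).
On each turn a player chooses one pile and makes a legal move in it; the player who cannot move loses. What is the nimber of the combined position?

12

Build the Grundy sequence for pile A with g(k) = mex{g(k−s) : s ∈ {6, 7}, s ≤ k}:
k:     0  1  2  3  4  5  6  7  8  9 10
g(k):  0  0  0  0  0  0  1  1  1  1  1
So g(10) = 1.
For pile B, compute g(0), g(1), … with moves {3, 4, 6}:
g(0) = mex{} = 0
g(1) = mex{} = 0
g(2) = mex{} = 0
g(3) = mex{0} = 1
g(4) = mex{0} = 1
g(5) = mex{0} = 1
g(6) = mex{0,1} = 2
g(7) = mex{0,1} = 2
g(8) = mex{0,1} = 2
g(9) = mex{1,2} = 0
g(10) = mex{1,2} = 0
So g(10) = 0.
Pile C is a plain Nim pile of size 11, so its Grundy value is 11.
Pile D is a plain Nim pile of size 6, so its Grundy value is 6.
The value of a disjunctive sum is the nim-sum of the parts.
Combined value = 1 XOR 0 XOR 11 XOR 6 = 12.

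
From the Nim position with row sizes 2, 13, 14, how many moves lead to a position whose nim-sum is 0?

Compute the nim-sum pairwise:
2 ⊕ 13 = 15
15 ⊕ 14 = 1
The overall nim-sum is X = 1. A row of size p has a winning move iff p XOR X < p (reduce it to p XOR X).
  2: 2 XOR 1 = 3 ≥ 2 — no move.
  13: 13 XOR 1 = 12 < 13 — winning move (to 12).
  14: 14 XOR 1 = 15 ≥ 14 — no move.
That gives 1 winning move.

1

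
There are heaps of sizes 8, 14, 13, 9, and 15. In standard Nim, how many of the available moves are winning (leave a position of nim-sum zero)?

5

Nim-sum: 8 XOR 14 XOR 13 XOR 9 XOR 15 = 13.
The overall nim-sum is X = 13. A heap of size p has a winning move iff p XOR X < p (reduce it to p XOR X).
  8: 8 XOR 13 = 5 < 8 — winning move (to 5).
  14: 14 XOR 13 = 3 < 14 — winning move (to 3).
  13: 13 XOR 13 = 0 < 13 — winning move (to 0).
  9: 9 XOR 13 = 4 < 9 — winning move (to 4).
  15: 15 XOR 13 = 2 < 15 — winning move (to 2).
That gives 5 winning moves.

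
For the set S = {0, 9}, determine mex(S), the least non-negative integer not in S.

0 is in the set but 1 is not, so the mex is 1.

1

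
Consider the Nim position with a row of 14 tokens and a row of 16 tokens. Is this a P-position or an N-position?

Nim-sum: 14 XOR 16 = 30.
The nim-sum is 30 ≠ 0, so this is an N-position: the player to move can win.

N-position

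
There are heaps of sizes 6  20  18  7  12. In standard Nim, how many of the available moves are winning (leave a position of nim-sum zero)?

1

Nim-sum: 6 ^ 20 ^ 18 ^ 7 ^ 12 = 11.
The overall nim-sum is X = 11. A heap of size p has a winning move iff p XOR X < p (reduce it to p XOR X).
  6: 6 XOR 11 = 13 ≥ 6 — no move.
  20: 20 XOR 11 = 31 ≥ 20 — no move.
  18: 18 XOR 11 = 25 ≥ 18 — no move.
  7: 7 XOR 11 = 12 ≥ 7 — no move.
  12: 12 XOR 11 = 7 < 12 — winning move (to 7).
That gives 1 winning move.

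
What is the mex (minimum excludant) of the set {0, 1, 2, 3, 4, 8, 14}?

The values 0, 1, 2, 3, 4 are all present; 5 is the first non-negative integer missing from the set.

5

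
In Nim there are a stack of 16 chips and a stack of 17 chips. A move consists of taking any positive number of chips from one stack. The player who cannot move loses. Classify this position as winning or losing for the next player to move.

Winning position

Nim-sum: 16 ^ 17 = 1.
The nim-sum is 1 ≠ 0, so this is an N-position: the player to move can win.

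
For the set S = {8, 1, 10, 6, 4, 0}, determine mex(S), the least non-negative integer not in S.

2

The values 0, 1 are all present; 2 is the first non-negative integer missing from the set.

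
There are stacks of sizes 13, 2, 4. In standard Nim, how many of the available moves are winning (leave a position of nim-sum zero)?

1

Compute the nim-sum pairwise:
13 XOR 2 = 15
15 XOR 4 = 11
The overall nim-sum is X = 11. A stack of size p has a winning move iff p XOR X < p (reduce it to p XOR X).
  13: 13 XOR 11 = 6 < 13 — winning move (to 6).
  2: 2 XOR 11 = 9 ≥ 2 — no move.
  4: 4 XOR 11 = 15 ≥ 4 — no move.
That gives 1 winning move.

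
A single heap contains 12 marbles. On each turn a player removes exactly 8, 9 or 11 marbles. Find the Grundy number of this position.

Build the Grundy sequence with g(k) = mex{g(k−s) : s ∈ {8, 9, 11}, s ≤ k}:
k:     0  1  2  3  4  5  6  7  8  9 10 11 12
g(k):  0  0  0  0  0  0  0  0  1  1  1  1  1
So g(12) = 1.

1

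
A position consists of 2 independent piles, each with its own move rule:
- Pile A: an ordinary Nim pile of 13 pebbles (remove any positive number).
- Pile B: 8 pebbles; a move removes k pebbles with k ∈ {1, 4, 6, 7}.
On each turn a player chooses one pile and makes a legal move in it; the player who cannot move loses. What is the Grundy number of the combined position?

14

Pile A is a plain Nim pile of size 13, so its Grundy value is 13.
For pile B, compute g(0), g(1), … with moves {1, 4, 6, 7}:
g(0) = mex{} = 0
g(1) = mex{0} = 1
g(2) = mex{1} = 0
g(3) = mex{0} = 1
g(4) = mex{0,1} = 2
g(5) = mex{1,2} = 0
g(6) = mex{0} = 1
g(7) = mex{0,1} = 2
g(8) = mex{0,1,2} = 3
So g(8) = 3.
The value of a disjunctive sum is the nim-sum of the parts.
Combined value = 13 XOR 3 = 14.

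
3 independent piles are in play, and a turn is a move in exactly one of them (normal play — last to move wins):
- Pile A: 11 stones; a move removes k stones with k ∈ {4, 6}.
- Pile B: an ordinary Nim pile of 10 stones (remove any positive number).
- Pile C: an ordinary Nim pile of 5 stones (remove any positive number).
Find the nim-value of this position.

15

Grundy values for pile A (subtraction set {4, 6}):
g(0) = mex{} = 0
g(1) = mex{} = 0
g(2) = mex{} = 0
g(3) = mex{} = 0
g(4) = mex{0} = 1
g(5) = mex{0} = 1
g(6) = mex{0} = 1
g(7) = mex{0} = 1
g(8) = mex{0,1} = 2
g(9) = mex{0,1} = 2
g(10) = mex{1} = 0
g(11) = mex{1} = 0
So g(11) = 0.
Pile B is a plain Nim pile of size 10, so its Grundy value is 10.
Pile C is a plain Nim pile of size 5, so its Grundy value is 5.
The value of a disjunctive sum is the nim-sum of the parts.
Combined value = 0 XOR 10 XOR 5 = 15.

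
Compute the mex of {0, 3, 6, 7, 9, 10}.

0 is in the set but 1 is not, so the mex is 1.

1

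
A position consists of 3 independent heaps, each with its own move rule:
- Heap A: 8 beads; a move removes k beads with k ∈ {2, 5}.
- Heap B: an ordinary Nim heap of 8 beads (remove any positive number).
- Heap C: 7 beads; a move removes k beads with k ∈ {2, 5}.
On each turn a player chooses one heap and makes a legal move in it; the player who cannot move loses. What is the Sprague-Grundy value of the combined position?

8

Build the Grundy sequence for heap A with g(k) = mex{g(k−s) : s ∈ {2, 5}, s ≤ k}:
k:     0  1  2  3  4  5  6  7  8
g(k):  0  0  1  1  0  2  1  0  0
So g(8) = 0.
Heap B is a plain Nim heap of size 8, so its Grundy value is 8.
For heap C, compute g(0), g(1), … with moves {2, 5}:
k:     0  1  2  3  4  5  6  7
g(k):  0  0  1  1  0  2  1  0
So g(7) = 0.
The value of a disjunctive sum is the nim-sum of the parts.
Combined value = 0 XOR 8 XOR 0 = 8.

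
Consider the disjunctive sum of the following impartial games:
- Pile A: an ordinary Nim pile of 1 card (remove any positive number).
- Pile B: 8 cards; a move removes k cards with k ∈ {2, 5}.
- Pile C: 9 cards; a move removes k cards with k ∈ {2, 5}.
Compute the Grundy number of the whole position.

0

Pile A is a plain Nim pile of size 1, so its Grundy value is 1.
For pile B, compute g(0), g(1), … with moves {2, 5}:
g(0) = mex{} = 0
g(1) = mex{} = 0
g(2) = mex{0} = 1
g(3) = mex{0} = 1
g(4) = mex{1} = 0
g(5) = mex{0,1} = 2
g(6) = mex{0} = 1
g(7) = mex{1,2} = 0
g(8) = mex{1} = 0
So g(8) = 0.
Build the Grundy sequence for pile C with g(k) = mex{g(k−s) : s ∈ {2, 5}, s ≤ k}:
k:     0  1  2  3  4  5  6  7  8  9
g(k):  0  0  1  1  0  2  1  0  0  1
So g(9) = 1.
The value of a disjunctive sum is the nim-sum of the parts.
Combined value = 1 ⊕ 0 ⊕ 1 = 0.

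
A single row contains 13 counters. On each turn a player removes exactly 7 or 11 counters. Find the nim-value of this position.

1

Build the Grundy sequence with g(k) = mex{g(k−s) : s ∈ {7, 11}, s ≤ k}:
k:     0  1  2  3  4  5  6  7  8  9 10 11 12 13
g(k):  0  0  0  0  0  0  0  1  1  1  1  1  1  1
So g(13) = 1.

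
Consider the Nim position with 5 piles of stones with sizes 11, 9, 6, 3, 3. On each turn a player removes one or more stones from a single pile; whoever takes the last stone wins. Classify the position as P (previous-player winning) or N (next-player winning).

In binary:
  1011  (11)
  1001  (9)
  0110  (6)
  0011  (3)
  0011  (3)
  ----
  0100  (4)
The nim-sum is 4 ≠ 0, so this is an N-position: the player to move can win.

N-position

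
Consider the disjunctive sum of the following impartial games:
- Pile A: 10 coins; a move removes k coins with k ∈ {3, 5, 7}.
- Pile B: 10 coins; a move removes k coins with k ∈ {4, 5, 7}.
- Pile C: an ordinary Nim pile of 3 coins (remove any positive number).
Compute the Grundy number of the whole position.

1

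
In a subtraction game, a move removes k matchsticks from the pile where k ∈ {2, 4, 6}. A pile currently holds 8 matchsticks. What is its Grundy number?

0

Compute g(0), g(1), … for moves {2, 4, 6}:
k:     0  1  2  3  4  5  6  7  8
g(k):  0  0  1  1  2  2  3  3  0
So g(8) = 0.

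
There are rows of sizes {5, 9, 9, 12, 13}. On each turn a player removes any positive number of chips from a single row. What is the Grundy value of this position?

Compute the nim-sum pairwise:
5 XOR 9 = 12
12 XOR 9 = 5
5 XOR 12 = 9
9 XOR 13 = 4

4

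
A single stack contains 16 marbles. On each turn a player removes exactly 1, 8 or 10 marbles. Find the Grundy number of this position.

1

Grundy values for subtraction set {1, 8, 10}:
k:     0  1  2  3  4  5  6  7  8  9 10 11 12 13 14 15 16
g(k):  0  1  0  1  0  1  0  1  2  0  1  0  1  0  1  0  1
So g(16) = 1.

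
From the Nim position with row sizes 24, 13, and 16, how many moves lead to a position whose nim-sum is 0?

1

In binary:
  11000  (24)
  01101  (13)
  10000  (16)
  -----
  00101  (5)
The overall nim-sum is X = 5. A row of size p has a winning move iff p XOR X < p (reduce it to p XOR X).
  24: 24 XOR 5 = 29 ≥ 24 — no move.
  13: 13 XOR 5 = 8 < 13 — winning move (to 8).
  16: 16 XOR 5 = 21 ≥ 16 — no move.
That gives 1 winning move.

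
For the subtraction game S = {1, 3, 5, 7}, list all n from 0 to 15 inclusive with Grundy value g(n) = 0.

0, 2, 4, 6, 8, 10, 12, 14

Build the Grundy sequence with g(k) = mex{g(k−s) : s ∈ {1, 3, 5, 7}, s ≤ k}:
k:     0  1  2  3  4  5  6  7  8  9 10 11 12 13 14 15
g(k):  0  1  0  1  0  1  0  1  0  1  0  1  0  1  0  1
The P-positions (g = 0) in 0..15 are 0, 2, 4, 6, 8, 10, 12, 14.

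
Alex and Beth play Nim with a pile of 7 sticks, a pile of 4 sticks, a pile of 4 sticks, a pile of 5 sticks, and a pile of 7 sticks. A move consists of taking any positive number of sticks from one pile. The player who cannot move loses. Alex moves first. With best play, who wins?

Alex wins

Bitwise XOR of the heap sizes:
  111  (7)
  100  (4)
  100  (4)
  101  (5)
  111  (7)
  ---
  101  (5)
The nim-sum is 5 ≠ 0, so this is an N-position: the player to move can win; Alex has a winning move.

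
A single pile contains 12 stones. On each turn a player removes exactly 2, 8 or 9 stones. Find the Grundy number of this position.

Compute g(0), g(1), … for moves {2, 8, 9}:
k:     0  1  2  3  4  5  6  7  8  9 10 11 12
g(k):  0  0  1  1  0  0  1  1  2  2  3  0  2
So g(12) = 2.

2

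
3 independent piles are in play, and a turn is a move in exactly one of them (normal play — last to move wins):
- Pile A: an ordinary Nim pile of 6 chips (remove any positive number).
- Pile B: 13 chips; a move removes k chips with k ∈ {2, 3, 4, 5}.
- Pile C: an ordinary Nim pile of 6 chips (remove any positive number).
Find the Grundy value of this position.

Pile A is a plain Nim pile of size 6, so its Grundy value is 6.
For pile B, compute g(0), g(1), … with moves {2, 3, 4, 5}:
k:     0  1  2  3  4  5  6  7  8  9 10 11 12 13
g(k):  0  0  1  1  2  2  3  0  0  1  1  2  2  3
So g(13) = 3.
Pile C is a plain Nim pile of size 6, so its Grundy value is 6.
The value of a disjunctive sum is the nim-sum of the parts.
Combined value = 6 ⊕ 3 ⊕ 6 = 3.

3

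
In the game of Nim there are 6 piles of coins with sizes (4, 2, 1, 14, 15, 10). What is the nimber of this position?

Bitwise XOR of the heap sizes:
  0100  (4)
  0010  (2)
  0001  (1)
  1110  (14)
  1111  (15)
  1010  (10)
  ----
  1100  (12)

12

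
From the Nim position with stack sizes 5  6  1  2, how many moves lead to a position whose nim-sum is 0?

0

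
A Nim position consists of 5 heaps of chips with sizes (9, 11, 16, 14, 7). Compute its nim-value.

In binary:
  01001  (9)
  01011  (11)
  10000  (16)
  01110  (14)
  00111  (7)
  -----
  11011  (27)

27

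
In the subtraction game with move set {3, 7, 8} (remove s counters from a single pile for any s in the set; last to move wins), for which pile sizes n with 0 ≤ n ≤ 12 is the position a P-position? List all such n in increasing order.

Compute g(0), g(1), … for moves {3, 7, 8}:
g(0) = mex{} = 0
g(1) = mex{} = 0
g(2) = mex{} = 0
g(3) = mex{0} = 1
g(4) = mex{0} = 1
g(5) = mex{0} = 1
g(6) = mex{1} = 0
g(7) = mex{0,1} = 2
g(8) = mex{0,1} = 2
g(9) = mex{0} = 1
g(10) = mex{0,1,2} = 3
g(11) = mex{1,2} = 0
g(12) = mex{1} = 0
The P-positions (g = 0) in 0..12 are 0, 1, 2, 6, 11, 12.

0, 1, 2, 6, 11, 12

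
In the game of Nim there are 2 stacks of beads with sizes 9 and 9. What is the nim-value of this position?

Compute the nim-sum pairwise:
9 XOR 9 = 0

0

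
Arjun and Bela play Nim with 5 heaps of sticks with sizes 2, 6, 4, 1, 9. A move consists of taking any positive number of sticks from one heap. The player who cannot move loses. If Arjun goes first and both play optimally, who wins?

Nim-sum: 2 ⊕ 6 ⊕ 4 ⊕ 1 ⊕ 9 = 8.
The nim-sum is 8 ≠ 0, so this is an N-position: the player to move can win; Arjun has a winning move.

Arjun wins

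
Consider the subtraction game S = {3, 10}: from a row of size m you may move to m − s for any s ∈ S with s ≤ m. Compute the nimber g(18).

1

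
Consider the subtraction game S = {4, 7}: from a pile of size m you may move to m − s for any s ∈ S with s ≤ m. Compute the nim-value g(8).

2

Build the Grundy sequence with g(k) = mex{g(k−s) : s ∈ {4, 7}, s ≤ k}:
g(0) = mex{} = 0
g(1) = mex{} = 0
g(2) = mex{} = 0
g(3) = mex{} = 0
g(4) = mex{0} = 1
g(5) = mex{0} = 1
g(6) = mex{0} = 1
g(7) = mex{0} = 1
g(8) = mex{0,1} = 2
So g(8) = 2.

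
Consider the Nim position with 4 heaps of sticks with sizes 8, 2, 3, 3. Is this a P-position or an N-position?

Nim-sum: 8 ⊕ 2 ⊕ 3 ⊕ 3 = 10.
The nim-sum is 10 ≠ 0, so this is an N-position: the player to move can win.

N-position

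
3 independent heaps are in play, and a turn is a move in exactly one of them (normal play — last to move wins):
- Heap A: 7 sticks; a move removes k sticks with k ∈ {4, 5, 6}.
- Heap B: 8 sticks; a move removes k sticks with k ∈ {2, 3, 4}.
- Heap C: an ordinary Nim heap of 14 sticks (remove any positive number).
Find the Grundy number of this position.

14

Grundy values for heap A (subtraction set {4, 5, 6}):
g(0) = mex{} = 0
g(1) = mex{} = 0
g(2) = mex{} = 0
g(3) = mex{} = 0
g(4) = mex{0} = 1
g(5) = mex{0} = 1
g(6) = mex{0} = 1
g(7) = mex{0} = 1
So g(7) = 1.
For heap B, compute g(0), g(1), … with moves {2, 3, 4}:
g(0) = mex{} = 0
g(1) = mex{} = 0
g(2) = mex{0} = 1
g(3) = mex{0} = 1
g(4) = mex{0,1} = 2
g(5) = mex{0,1} = 2
g(6) = mex{1,2} = 0
g(7) = mex{1,2} = 0
g(8) = mex{0,2} = 1
So g(8) = 1.
Heap C is a plain Nim heap of size 14, so its Grundy value is 14.
By the Sprague-Grundy theorem, the Grundy value of a sum of independent games is the XOR of the component values.
Combined value = 1 ⊕ 1 ⊕ 14 = 14.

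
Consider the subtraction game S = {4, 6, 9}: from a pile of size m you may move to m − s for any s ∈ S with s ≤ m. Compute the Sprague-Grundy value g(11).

Compute g(0), g(1), … for moves {4, 6, 9}:
k:     0  1  2  3  4  5  6  7  8  9 10 11
g(k):  0  0  0  0  1  1  1  1  2  2  2  2
So g(11) = 2.

2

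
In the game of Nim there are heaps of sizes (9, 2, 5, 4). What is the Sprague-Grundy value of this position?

10

Write each in binary and XOR column by column:
  1001  (9)
  0010  (2)
  0101  (5)
  0100  (4)
  ----
  1010  (10)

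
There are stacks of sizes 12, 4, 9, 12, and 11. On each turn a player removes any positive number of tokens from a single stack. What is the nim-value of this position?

6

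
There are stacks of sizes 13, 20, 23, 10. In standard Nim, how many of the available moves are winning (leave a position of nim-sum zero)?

3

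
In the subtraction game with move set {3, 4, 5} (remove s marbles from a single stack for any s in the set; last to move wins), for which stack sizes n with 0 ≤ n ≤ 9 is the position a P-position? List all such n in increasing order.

0, 1, 2, 8, 9

Grundy values for subtraction set {3, 4, 5}:
g(0) = mex{} = 0
g(1) = mex{} = 0
g(2) = mex{} = 0
g(3) = mex{0} = 1
g(4) = mex{0} = 1
g(5) = mex{0} = 1
g(6) = mex{0,1} = 2
g(7) = mex{0,1} = 2
g(8) = mex{1} = 0
g(9) = mex{1,2} = 0
The P-positions (g = 0) in 0..9 are 0, 1, 2, 8, 9.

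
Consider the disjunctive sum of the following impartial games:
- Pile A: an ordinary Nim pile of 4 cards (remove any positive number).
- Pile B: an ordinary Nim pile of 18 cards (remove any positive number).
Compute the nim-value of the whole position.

Pile A is a plain Nim pile of size 4, so its Grundy value is 4.
Pile B is a plain Nim pile of size 18, so its Grundy value is 18.
By the Sprague-Grundy theorem, the Grundy value of a sum of independent games is the XOR of the component values.
Combined value = 4 XOR 18 = 22.

22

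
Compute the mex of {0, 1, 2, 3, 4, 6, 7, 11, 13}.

5

The values 0, 1, 2, 3, 4 are all present; 5 is the first non-negative integer missing from the set.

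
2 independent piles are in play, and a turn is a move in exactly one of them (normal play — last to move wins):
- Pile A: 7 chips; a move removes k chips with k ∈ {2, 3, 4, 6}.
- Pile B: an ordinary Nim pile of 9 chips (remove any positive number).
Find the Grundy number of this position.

10

Grundy values for pile A (subtraction set {2, 3, 4, 6}):
k:     0  1  2  3  4  5  6  7
g(k):  0  0  1  1  2  2  3  3
So g(7) = 3.
Pile B is a plain Nim pile of size 9, so its Grundy value is 9.
The value of a disjunctive sum is the nim-sum of the parts.
Combined value = 3 ⊕ 9 = 10.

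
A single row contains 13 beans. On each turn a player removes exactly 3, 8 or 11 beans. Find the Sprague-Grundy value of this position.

Build the Grundy sequence with g(k) = mex{g(k−s) : s ∈ {3, 8, 11}, s ≤ k}:
g(0) = mex{} = 0
g(1) = mex{} = 0
g(2) = mex{} = 0
g(3) = mex{0} = 1
g(4) = mex{0} = 1
g(5) = mex{0} = 1
g(6) = mex{1} = 0
g(7) = mex{1} = 0
g(8) = mex{0,1} = 2
g(9) = mex{0} = 1
g(10) = mex{0} = 1
g(11) = mex{0,1,2} = 3
g(12) = mex{0,1} = 2
g(13) = mex{0,1} = 2
So g(13) = 2.

2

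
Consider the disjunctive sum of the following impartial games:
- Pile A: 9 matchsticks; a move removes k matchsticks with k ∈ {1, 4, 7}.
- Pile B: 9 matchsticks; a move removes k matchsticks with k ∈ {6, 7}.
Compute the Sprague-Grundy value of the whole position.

0

Grundy values for pile A (subtraction set {1, 4, 7}):
k:     0  1  2  3  4  5  6  7  8  9
g(k):  0  1  0  1  2  0  1  2  0  1
So g(9) = 1.
Build the Grundy sequence for pile B with g(k) = mex{g(k−s) : s ∈ {6, 7}, s ≤ k}:
g(0) = mex{} = 0
g(1) = mex{} = 0
g(2) = mex{} = 0
g(3) = mex{} = 0
g(4) = mex{} = 0
g(5) = mex{} = 0
g(6) = mex{0} = 1
g(7) = mex{0} = 1
g(8) = mex{0} = 1
g(9) = mex{0} = 1
So g(9) = 1.
The value of a disjunctive sum is the nim-sum of the parts.
Combined value = 1 ⊕ 1 = 0.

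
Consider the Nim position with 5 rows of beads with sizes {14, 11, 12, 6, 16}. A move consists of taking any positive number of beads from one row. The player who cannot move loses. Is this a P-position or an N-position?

N-position

Nim-sum: 14 ⊕ 11 ⊕ 12 ⊕ 6 ⊕ 16 = 31.
The nim-sum is 31 ≠ 0, so this is an N-position: the player to move can win.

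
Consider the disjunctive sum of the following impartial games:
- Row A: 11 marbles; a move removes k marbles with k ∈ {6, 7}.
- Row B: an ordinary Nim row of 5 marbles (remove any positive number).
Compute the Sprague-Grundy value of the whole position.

Grundy values for row A (subtraction set {6, 7}):
k:     0  1  2  3  4  5  6  7  8  9 10 11
g(k):  0  0  0  0  0  0  1  1  1  1  1  1
So g(11) = 1.
Row B is a plain Nim row of size 5, so its Grundy value is 5.
By the Sprague-Grundy theorem, the Grundy value of a sum of independent games is the XOR of the component values.
Combined value = 1 ⊕ 5 = 4.

4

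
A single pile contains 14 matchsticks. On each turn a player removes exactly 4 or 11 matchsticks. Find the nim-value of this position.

1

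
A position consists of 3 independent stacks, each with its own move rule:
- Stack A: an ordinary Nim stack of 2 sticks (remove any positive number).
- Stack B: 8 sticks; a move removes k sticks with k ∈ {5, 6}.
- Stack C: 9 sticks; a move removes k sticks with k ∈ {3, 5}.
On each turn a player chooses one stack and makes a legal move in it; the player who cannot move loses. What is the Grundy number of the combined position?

3

Stack A is a plain Nim stack of size 2, so its Grundy value is 2.
For stack B, compute g(0), g(1), … with moves {5, 6}:
k:     0  1  2  3  4  5  6  7  8
g(k):  0  0  0  0  0  1  1  1  1
So g(8) = 1.
Grundy values for stack C (subtraction set {3, 5}):
g(0) = mex{} = 0
g(1) = mex{} = 0
g(2) = mex{} = 0
g(3) = mex{0} = 1
g(4) = mex{0} = 1
g(5) = mex{0} = 1
g(6) = mex{0,1} = 2
g(7) = mex{0,1} = 2
g(8) = mex{1} = 0
g(9) = mex{1,2} = 0
So g(9) = 0.
By the Sprague-Grundy theorem, the Grundy value of a sum of independent games is the XOR of the component values.
Combined value = 2 ⊕ 1 ⊕ 0 = 3.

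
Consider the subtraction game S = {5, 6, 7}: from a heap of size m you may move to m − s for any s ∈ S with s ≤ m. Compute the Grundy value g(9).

1

Compute g(0), g(1), … for moves {5, 6, 7}:
g(0) = mex{} = 0
g(1) = mex{} = 0
g(2) = mex{} = 0
g(3) = mex{} = 0
g(4) = mex{} = 0
g(5) = mex{0} = 1
g(6) = mex{0} = 1
g(7) = mex{0} = 1
g(8) = mex{0} = 1
g(9) = mex{0} = 1
So g(9) = 1.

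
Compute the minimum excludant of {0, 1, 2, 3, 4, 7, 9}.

The values 0, 1, 2, 3, 4 are all present; 5 is the first non-negative integer missing from the set.

5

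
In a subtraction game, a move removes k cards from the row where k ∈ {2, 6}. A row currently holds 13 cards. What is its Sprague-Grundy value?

0

Compute g(0), g(1), … for moves {2, 6}:
g(0) = mex{} = 0
g(1) = mex{} = 0
g(2) = mex{0} = 1
g(3) = mex{0} = 1
g(4) = mex{1} = 0
g(5) = mex{1} = 0
g(6) = mex{0} = 1
g(7) = mex{0} = 1
g(8) = mex{1} = 0
g(9) = mex{1} = 0
g(10) = mex{0} = 1
g(11) = mex{0} = 1
g(12) = mex{1} = 0
g(13) = mex{1} = 0
So g(13) = 0.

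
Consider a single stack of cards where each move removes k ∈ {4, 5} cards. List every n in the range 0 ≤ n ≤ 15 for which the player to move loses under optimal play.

0, 1, 2, 3, 9, 10, 11, 12

Build the Grundy sequence with g(k) = mex{g(k−s) : s ∈ {4, 5}, s ≤ k}:
k:     0  1  2  3  4  5  6  7  8  9 10 11 12 13 14 15
g(k):  0  0  0  0  1  1  1  1  2  0  0  0  0  1  1  1
The P-positions (g = 0) in 0..15 are 0, 1, 2, 3, 9, 10, 11, 12.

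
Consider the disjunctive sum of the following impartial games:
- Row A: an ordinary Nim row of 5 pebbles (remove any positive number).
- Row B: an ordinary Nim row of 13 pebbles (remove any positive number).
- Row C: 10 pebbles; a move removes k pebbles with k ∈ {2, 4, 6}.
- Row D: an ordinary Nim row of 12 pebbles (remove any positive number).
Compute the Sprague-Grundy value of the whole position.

Row A is a plain Nim row of size 5, so its Grundy value is 5.
Row B is a plain Nim row of size 13, so its Grundy value is 13.
Build the Grundy sequence for row C with g(k) = mex{g(k−s) : s ∈ {2, 4, 6}, s ≤ k}:
g(0) = mex{} = 0
g(1) = mex{} = 0
g(2) = mex{0} = 1
g(3) = mex{0} = 1
g(4) = mex{0,1} = 2
g(5) = mex{0,1} = 2
g(6) = mex{0,1,2} = 3
g(7) = mex{0,1,2} = 3
g(8) = mex{1,2,3} = 0
g(9) = mex{1,2,3} = 0
g(10) = mex{0,2,3} = 1
So g(10) = 1.
Row D is a plain Nim row of size 12, so its Grundy value is 12.
The value of a disjunctive sum is the nim-sum of the parts.
Combined value = 5 XOR 13 XOR 1 XOR 12 = 5.

5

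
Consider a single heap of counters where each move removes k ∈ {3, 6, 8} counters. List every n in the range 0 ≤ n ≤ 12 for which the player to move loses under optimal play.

0, 1, 2, 11, 12

Build the Grundy sequence with g(k) = mex{g(k−s) : s ∈ {3, 6, 8}, s ≤ k}:
k:     0  1  2  3  4  5  6  7  8  9 10 11 12
g(k):  0  0  0  1  1  1  2  2  2  3  3  0  0
The P-positions (g = 0) in 0..12 are 0, 1, 2, 11, 12.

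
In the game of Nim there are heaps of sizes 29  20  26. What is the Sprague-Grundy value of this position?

19

Write each in binary and XOR column by column:
  11101  (29)
  10100  (20)
  11010  (26)
  -----
  10011  (19)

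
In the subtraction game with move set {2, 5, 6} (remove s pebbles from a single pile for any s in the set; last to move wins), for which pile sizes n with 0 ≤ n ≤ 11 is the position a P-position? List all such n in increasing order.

Grundy values for subtraction set {2, 5, 6}:
k:     0  1  2  3  4  5  6  7  8  9 10 11
g(k):  0  0  1  1  0  2  1  3  0  2  1  0
The P-positions (g = 0) in 0..11 are 0, 1, 4, 8, 11.

0, 1, 4, 8, 11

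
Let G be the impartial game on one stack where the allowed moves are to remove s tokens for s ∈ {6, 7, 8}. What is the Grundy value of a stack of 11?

1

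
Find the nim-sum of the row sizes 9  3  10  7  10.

13

Bitwise XOR of the heap sizes:
  1001  (9)
  0011  (3)
  1010  (10)
  0111  (7)
  1010  (10)
  ----
  1101  (13)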